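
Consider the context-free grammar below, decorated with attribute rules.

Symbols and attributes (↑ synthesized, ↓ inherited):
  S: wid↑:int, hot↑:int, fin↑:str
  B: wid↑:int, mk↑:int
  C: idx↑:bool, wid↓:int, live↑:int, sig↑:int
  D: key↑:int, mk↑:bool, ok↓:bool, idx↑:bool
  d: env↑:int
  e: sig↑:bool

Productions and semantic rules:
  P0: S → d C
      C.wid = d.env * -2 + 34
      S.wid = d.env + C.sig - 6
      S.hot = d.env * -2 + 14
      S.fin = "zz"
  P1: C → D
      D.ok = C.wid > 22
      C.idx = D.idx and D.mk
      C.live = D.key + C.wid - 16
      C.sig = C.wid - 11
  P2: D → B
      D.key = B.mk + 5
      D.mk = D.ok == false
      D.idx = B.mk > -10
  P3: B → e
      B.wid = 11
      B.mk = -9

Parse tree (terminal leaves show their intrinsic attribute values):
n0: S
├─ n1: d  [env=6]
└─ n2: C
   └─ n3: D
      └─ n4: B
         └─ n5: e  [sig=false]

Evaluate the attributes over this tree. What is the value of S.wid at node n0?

11

1. n1.env = 6  [terminal]
2. n2.wid = 22  [d.env * -2 + 34]
3. n3.ok = false  [C.wid > 22]
4. n5.sig = false  [terminal]
5. n4.wid = 11  [11]
6. n4.mk = -9  [-9]
7. n3.key = -4  [B.mk + 5]
8. n3.mk = true  [D.ok == false]
9. n3.idx = true  [B.mk > -10]
10. n2.idx = true  [D.idx and D.mk]
11. n2.live = 2  [D.key + C.wid - 16]
12. n2.sig = 11  [C.wid - 11]
13. n0.wid = 11  [d.env + C.sig - 6]
14. n0.hot = 2  [d.env * -2 + 14]
15. n0.fin = "zz"  ["zz"]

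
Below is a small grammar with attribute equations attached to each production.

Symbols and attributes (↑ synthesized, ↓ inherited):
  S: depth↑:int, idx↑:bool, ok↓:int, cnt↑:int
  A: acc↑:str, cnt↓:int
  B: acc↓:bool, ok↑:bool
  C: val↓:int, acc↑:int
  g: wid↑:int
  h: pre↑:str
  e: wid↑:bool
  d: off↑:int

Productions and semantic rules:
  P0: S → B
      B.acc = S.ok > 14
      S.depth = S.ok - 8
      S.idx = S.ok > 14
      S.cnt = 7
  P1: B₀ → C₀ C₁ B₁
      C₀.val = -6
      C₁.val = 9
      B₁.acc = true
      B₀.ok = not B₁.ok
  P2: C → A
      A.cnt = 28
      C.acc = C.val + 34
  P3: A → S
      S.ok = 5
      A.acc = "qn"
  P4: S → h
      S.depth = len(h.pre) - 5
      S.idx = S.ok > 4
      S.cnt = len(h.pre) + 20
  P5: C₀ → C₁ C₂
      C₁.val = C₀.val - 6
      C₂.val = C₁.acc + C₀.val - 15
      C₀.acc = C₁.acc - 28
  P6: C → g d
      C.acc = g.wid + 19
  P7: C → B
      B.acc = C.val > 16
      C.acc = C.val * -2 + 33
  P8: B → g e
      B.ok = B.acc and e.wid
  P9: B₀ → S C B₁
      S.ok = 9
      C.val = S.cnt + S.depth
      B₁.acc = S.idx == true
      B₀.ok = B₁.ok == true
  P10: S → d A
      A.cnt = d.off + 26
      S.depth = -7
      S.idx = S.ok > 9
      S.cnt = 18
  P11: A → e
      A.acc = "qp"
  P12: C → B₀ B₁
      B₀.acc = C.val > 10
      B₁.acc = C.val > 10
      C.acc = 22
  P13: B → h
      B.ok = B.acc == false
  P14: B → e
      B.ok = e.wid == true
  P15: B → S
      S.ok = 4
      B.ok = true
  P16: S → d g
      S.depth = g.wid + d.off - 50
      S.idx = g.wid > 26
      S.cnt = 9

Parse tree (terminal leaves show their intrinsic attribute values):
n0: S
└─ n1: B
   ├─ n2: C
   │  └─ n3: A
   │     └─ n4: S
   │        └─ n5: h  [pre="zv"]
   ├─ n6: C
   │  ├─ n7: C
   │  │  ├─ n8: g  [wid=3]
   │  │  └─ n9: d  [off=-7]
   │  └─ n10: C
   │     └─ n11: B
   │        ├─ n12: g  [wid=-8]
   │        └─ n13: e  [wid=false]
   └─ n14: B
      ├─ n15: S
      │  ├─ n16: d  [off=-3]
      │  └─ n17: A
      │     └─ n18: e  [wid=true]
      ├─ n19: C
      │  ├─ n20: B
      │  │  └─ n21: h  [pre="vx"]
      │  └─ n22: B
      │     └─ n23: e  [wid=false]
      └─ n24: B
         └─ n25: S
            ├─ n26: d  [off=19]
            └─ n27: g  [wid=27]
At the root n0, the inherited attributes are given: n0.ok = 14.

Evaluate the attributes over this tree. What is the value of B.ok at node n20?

1. n0.ok = 14  [given at root]
2. n1.acc = false  [S.ok > 14]
3. n2.val = -6  [-6]
4. n3.cnt = 28  [28]
5. n4.ok = 5  [5]
6. n5.pre = "zv"  [terminal]
7. n4.depth = -3  [len(h.pre) - 5]
8. n4.idx = true  [S.ok > 4]
9. n4.cnt = 22  [len(h.pre) + 20]
10. n3.acc = "qn"  ["qn"]
11. n2.acc = 28  [C.val + 34]
12. n6.val = 9  [9]
13. n7.val = 3  [C₀.val - 6]
14. n8.wid = 3  [terminal]
15. n9.off = -7  [terminal]
16. n7.acc = 22  [g.wid + 19]
17. n10.val = 16  [C₁.acc + C₀.val - 15]
18. n11.acc = false  [C.val > 16]
19. n12.wid = -8  [terminal]
20. n13.wid = false  [terminal]
21. n11.ok = false  [B.acc and e.wid]
22. n10.acc = 1  [C.val * -2 + 33]
23. n6.acc = -6  [C₁.acc - 28]
24. n14.acc = true  [true]
25. n15.ok = 9  [9]
26. n16.off = -3  [terminal]
27. n17.cnt = 23  [d.off + 26]
28. n18.wid = true  [terminal]
29. n17.acc = "qp"  ["qp"]
30. n15.depth = -7  [-7]
31. n15.idx = false  [S.ok > 9]
32. n15.cnt = 18  [18]
33. n19.val = 11  [S.cnt + S.depth]
34. n20.acc = true  [C.val > 10]
35. n21.pre = "vx"  [terminal]
36. n20.ok = false  [B.acc == false]
37. n22.acc = true  [C.val > 10]
38. n23.wid = false  [terminal]
39. n22.ok = false  [e.wid == true]
40. n19.acc = 22  [22]
41. n24.acc = false  [S.idx == true]
42. n25.ok = 4  [4]
43. n26.off = 19  [terminal]
44. n27.wid = 27  [terminal]
45. n25.depth = -4  [g.wid + d.off - 50]
46. n25.idx = true  [g.wid > 26]
47. n25.cnt = 9  [9]
48. n24.ok = true  [true]
49. n14.ok = true  [B₁.ok == true]
50. n1.ok = false  [not B₁.ok]
51. n0.depth = 6  [S.ok - 8]
52. n0.idx = false  [S.ok > 14]
53. n0.cnt = 7  [7]

false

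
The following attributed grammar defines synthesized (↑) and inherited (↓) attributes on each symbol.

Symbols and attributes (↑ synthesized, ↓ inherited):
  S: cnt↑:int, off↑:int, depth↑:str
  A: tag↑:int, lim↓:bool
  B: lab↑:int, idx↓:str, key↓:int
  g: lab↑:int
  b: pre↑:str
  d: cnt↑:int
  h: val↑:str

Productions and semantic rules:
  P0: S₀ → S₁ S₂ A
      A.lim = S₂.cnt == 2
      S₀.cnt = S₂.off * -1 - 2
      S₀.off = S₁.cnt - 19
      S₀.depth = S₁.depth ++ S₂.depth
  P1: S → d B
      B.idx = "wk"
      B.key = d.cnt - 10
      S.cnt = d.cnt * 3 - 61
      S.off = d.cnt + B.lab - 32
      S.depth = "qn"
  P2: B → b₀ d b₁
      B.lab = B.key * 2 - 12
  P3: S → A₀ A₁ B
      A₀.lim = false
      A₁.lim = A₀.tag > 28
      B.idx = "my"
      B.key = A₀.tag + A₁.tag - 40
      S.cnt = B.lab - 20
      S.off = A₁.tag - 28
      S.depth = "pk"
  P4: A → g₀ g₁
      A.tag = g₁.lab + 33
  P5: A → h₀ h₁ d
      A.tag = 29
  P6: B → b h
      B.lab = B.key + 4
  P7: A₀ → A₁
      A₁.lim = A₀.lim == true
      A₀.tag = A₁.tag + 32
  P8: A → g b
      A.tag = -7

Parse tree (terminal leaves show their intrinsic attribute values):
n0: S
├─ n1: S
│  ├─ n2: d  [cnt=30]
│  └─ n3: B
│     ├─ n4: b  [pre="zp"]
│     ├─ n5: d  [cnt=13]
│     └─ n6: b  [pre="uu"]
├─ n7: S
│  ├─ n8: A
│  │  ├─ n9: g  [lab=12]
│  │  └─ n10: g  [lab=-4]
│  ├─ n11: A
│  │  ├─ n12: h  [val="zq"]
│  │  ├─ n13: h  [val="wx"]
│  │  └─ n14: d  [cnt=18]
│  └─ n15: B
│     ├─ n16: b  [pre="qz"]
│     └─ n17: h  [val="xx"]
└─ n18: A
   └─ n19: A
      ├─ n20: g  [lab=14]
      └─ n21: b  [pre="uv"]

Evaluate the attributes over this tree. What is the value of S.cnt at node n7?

1. n2.cnt = 30  [terminal]
2. n3.idx = "wk"  ["wk"]
3. n3.key = 20  [d.cnt - 10]
4. n4.pre = "zp"  [terminal]
5. n5.cnt = 13  [terminal]
6. n6.pre = "uu"  [terminal]
7. n3.lab = 28  [B.key * 2 - 12]
8. n1.cnt = 29  [d.cnt * 3 - 61]
9. n1.off = 26  [d.cnt + B.lab - 32]
10. n1.depth = "qn"  ["qn"]
11. n8.lim = false  [false]
12. n9.lab = 12  [terminal]
13. n10.lab = -4  [terminal]
14. n8.tag = 29  [g₁.lab + 33]
15. n11.lim = true  [A₀.tag > 28]
16. n12.val = "zq"  [terminal]
17. n13.val = "wx"  [terminal]
18. n14.cnt = 18  [terminal]
19. n11.tag = 29  [29]
20. n15.idx = "my"  ["my"]
21. n15.key = 18  [A₀.tag + A₁.tag - 40]
22. n16.pre = "qz"  [terminal]
23. n17.val = "xx"  [terminal]
24. n15.lab = 22  [B.key + 4]
25. n7.cnt = 2  [B.lab - 20]
26. n7.off = 1  [A₁.tag - 28]
27. n7.depth = "pk"  ["pk"]
28. n18.lim = true  [S₂.cnt == 2]
29. n19.lim = true  [A₀.lim == true]
30. n20.lab = 14  [terminal]
31. n21.pre = "uv"  [terminal]
32. n19.tag = -7  [-7]
33. n18.tag = 25  [A₁.tag + 32]
34. n0.cnt = -3  [S₂.off * -1 - 2]
35. n0.off = 10  [S₁.cnt - 19]
36. n0.depth = "qnpk"  [S₁.depth ++ S₂.depth]

2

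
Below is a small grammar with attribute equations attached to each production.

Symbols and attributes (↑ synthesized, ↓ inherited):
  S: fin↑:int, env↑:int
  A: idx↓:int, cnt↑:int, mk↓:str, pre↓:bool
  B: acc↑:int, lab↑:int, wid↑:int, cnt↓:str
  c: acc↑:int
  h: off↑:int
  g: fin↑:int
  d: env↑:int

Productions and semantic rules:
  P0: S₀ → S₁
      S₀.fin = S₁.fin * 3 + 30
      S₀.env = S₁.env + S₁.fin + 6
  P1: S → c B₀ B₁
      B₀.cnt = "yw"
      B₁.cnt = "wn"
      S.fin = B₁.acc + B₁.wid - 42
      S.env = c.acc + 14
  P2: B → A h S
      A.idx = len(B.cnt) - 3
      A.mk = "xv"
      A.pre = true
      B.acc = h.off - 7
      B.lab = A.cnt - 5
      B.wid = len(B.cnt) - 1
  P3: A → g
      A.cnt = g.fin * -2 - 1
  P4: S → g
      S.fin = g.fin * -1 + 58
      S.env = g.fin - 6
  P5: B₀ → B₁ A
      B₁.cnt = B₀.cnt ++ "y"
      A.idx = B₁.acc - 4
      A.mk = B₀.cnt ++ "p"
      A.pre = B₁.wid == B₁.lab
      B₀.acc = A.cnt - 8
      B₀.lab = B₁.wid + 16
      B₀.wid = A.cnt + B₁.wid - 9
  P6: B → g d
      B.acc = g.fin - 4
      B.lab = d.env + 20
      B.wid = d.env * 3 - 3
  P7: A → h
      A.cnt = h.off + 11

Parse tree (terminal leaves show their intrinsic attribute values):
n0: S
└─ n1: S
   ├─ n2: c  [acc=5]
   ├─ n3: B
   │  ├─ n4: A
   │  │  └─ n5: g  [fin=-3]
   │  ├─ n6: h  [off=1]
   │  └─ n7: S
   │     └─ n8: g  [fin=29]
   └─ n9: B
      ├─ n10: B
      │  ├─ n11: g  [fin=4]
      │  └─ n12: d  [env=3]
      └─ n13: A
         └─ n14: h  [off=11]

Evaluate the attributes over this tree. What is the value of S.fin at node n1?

1. n2.acc = 5  [terminal]
2. n3.cnt = "yw"  ["yw"]
3. n4.idx = -1  [len(B.cnt) - 3]
4. n4.mk = "xv"  ["xv"]
5. n4.pre = true  [true]
6. n5.fin = -3  [terminal]
7. n4.cnt = 5  [g.fin * -2 - 1]
8. n6.off = 1  [terminal]
9. n8.fin = 29  [terminal]
10. n7.fin = 29  [g.fin * -1 + 58]
11. n7.env = 23  [g.fin - 6]
12. n3.acc = -6  [h.off - 7]
13. n3.lab = 0  [A.cnt - 5]
14. n3.wid = 1  [len(B.cnt) - 1]
15. n9.cnt = "wn"  ["wn"]
16. n10.cnt = "wny"  [B₀.cnt ++ "y"]
17. n11.fin = 4  [terminal]
18. n12.env = 3  [terminal]
19. n10.acc = 0  [g.fin - 4]
20. n10.lab = 23  [d.env + 20]
21. n10.wid = 6  [d.env * 3 - 3]
22. n13.idx = -4  [B₁.acc - 4]
23. n13.mk = "wnp"  [B₀.cnt ++ "p"]
24. n13.pre = false  [B₁.wid == B₁.lab]
25. n14.off = 11  [terminal]
26. n13.cnt = 22  [h.off + 11]
27. n9.acc = 14  [A.cnt - 8]
28. n9.lab = 22  [B₁.wid + 16]
29. n9.wid = 19  [A.cnt + B₁.wid - 9]
30. n1.fin = -9  [B₁.acc + B₁.wid - 42]
31. n1.env = 19  [c.acc + 14]
32. n0.fin = 3  [S₁.fin * 3 + 30]
33. n0.env = 16  [S₁.env + S₁.fin + 6]

-9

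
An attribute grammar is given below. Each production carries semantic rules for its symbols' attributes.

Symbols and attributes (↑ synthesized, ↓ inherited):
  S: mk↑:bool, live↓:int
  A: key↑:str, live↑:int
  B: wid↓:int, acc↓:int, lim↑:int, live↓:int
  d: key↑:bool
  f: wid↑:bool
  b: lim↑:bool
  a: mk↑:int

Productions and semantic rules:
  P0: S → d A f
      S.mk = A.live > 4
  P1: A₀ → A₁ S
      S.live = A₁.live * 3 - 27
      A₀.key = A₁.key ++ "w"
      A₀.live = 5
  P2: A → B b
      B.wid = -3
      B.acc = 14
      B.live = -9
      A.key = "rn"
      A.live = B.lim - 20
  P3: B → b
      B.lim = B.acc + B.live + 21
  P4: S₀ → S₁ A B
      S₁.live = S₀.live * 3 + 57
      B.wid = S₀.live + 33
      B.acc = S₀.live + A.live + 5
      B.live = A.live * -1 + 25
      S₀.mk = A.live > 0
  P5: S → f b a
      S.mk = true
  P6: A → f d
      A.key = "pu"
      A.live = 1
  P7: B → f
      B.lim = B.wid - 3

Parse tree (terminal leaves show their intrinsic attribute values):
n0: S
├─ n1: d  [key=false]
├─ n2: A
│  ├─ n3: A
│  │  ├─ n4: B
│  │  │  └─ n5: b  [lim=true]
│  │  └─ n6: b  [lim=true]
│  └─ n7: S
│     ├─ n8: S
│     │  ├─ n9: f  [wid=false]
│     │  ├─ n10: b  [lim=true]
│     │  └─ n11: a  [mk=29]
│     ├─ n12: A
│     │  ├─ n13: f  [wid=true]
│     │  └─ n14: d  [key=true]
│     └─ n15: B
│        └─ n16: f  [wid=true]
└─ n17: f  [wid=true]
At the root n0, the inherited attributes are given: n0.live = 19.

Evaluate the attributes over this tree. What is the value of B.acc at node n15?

-3

1. n0.live = 19  [given at root]
2. n1.key = false  [terminal]
3. n4.wid = -3  [-3]
4. n4.acc = 14  [14]
5. n4.live = -9  [-9]
6. n5.lim = true  [terminal]
7. n4.lim = 26  [B.acc + B.live + 21]
8. n6.lim = true  [terminal]
9. n3.key = "rn"  ["rn"]
10. n3.live = 6  [B.lim - 20]
11. n7.live = -9  [A₁.live * 3 - 27]
12. n8.live = 30  [S₀.live * 3 + 57]
13. n9.wid = false  [terminal]
14. n10.lim = true  [terminal]
15. n11.mk = 29  [terminal]
16. n8.mk = true  [true]
17. n13.wid = true  [terminal]
18. n14.key = true  [terminal]
19. n12.key = "pu"  ["pu"]
20. n12.live = 1  [1]
21. n15.wid = 24  [S₀.live + 33]
22. n15.acc = -3  [S₀.live + A.live + 5]
23. n15.live = 24  [A.live * -1 + 25]
24. n16.wid = true  [terminal]
25. n15.lim = 21  [B.wid - 3]
26. n7.mk = true  [A.live > 0]
27. n2.key = "rnw"  [A₁.key ++ "w"]
28. n2.live = 5  [5]
29. n17.wid = true  [terminal]
30. n0.mk = true  [A.live > 4]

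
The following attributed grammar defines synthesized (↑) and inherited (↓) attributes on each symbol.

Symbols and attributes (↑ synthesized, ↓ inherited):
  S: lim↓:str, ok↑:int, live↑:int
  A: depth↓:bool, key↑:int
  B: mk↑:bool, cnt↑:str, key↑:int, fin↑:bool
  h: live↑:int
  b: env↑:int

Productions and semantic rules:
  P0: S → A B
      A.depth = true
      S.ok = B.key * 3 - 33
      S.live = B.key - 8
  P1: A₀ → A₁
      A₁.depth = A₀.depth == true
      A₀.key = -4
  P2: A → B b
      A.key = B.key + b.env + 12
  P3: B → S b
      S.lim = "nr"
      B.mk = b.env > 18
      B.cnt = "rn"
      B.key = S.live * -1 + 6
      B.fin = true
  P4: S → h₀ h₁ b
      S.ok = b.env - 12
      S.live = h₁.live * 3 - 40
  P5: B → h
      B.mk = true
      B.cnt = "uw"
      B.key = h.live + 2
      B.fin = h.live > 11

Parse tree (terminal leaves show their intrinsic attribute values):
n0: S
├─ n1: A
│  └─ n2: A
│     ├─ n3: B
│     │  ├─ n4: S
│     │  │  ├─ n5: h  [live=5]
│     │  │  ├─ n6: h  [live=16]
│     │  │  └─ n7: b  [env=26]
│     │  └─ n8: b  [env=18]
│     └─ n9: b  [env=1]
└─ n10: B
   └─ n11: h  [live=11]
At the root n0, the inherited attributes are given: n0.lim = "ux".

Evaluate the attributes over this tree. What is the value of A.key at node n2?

11

1. n0.lim = "ux"  [given at root]
2. n1.depth = true  [true]
3. n2.depth = true  [A₀.depth == true]
4. n4.lim = "nr"  ["nr"]
5. n5.live = 5  [terminal]
6. n6.live = 16  [terminal]
7. n7.env = 26  [terminal]
8. n4.ok = 14  [b.env - 12]
9. n4.live = 8  [h₁.live * 3 - 40]
10. n8.env = 18  [terminal]
11. n3.mk = false  [b.env > 18]
12. n3.cnt = "rn"  ["rn"]
13. n3.key = -2  [S.live * -1 + 6]
14. n3.fin = true  [true]
15. n9.env = 1  [terminal]
16. n2.key = 11  [B.key + b.env + 12]
17. n1.key = -4  [-4]
18. n11.live = 11  [terminal]
19. n10.mk = true  [true]
20. n10.cnt = "uw"  ["uw"]
21. n10.key = 13  [h.live + 2]
22. n10.fin = false  [h.live > 11]
23. n0.ok = 6  [B.key * 3 - 33]
24. n0.live = 5  [B.key - 8]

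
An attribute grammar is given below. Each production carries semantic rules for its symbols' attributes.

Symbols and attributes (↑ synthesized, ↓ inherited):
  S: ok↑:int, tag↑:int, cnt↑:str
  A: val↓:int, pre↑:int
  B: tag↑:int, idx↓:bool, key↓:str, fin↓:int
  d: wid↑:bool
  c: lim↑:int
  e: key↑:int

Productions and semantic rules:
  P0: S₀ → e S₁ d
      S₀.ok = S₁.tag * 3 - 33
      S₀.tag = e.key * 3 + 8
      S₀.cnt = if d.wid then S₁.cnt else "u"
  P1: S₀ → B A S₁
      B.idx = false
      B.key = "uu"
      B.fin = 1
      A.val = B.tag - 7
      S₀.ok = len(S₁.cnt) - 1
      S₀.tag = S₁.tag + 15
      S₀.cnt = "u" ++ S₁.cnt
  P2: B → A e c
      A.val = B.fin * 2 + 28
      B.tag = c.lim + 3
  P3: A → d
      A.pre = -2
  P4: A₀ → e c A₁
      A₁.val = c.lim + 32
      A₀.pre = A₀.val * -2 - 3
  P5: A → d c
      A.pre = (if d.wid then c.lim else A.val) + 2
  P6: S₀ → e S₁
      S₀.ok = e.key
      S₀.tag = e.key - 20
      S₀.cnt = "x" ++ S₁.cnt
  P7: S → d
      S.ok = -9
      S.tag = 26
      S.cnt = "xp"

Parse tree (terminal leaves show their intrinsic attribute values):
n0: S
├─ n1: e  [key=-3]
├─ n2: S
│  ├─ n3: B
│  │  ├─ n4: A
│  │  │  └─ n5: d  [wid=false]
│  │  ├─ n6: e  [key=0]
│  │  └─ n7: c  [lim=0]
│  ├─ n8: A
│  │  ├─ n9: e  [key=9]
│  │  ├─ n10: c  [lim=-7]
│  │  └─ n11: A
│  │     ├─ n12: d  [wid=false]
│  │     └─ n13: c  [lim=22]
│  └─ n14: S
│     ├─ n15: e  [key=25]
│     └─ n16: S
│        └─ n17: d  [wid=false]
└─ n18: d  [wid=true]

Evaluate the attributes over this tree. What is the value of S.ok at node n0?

1. n1.key = -3  [terminal]
2. n3.idx = false  [false]
3. n3.key = "uu"  ["uu"]
4. n3.fin = 1  [1]
5. n4.val = 30  [B.fin * 2 + 28]
6. n5.wid = false  [terminal]
7. n4.pre = -2  [-2]
8. n6.key = 0  [terminal]
9. n7.lim = 0  [terminal]
10. n3.tag = 3  [c.lim + 3]
11. n8.val = -4  [B.tag - 7]
12. n9.key = 9  [terminal]
13. n10.lim = -7  [terminal]
14. n11.val = 25  [c.lim + 32]
15. n12.wid = false  [terminal]
16. n13.lim = 22  [terminal]
17. n11.pre = 27  [(if d.wid then c.lim else A.val) + 2]
18. n8.pre = 5  [A₀.val * -2 - 3]
19. n15.key = 25  [terminal]
20. n17.wid = false  [terminal]
21. n16.ok = -9  [-9]
22. n16.tag = 26  [26]
23. n16.cnt = "xp"  ["xp"]
24. n14.ok = 25  [e.key]
25. n14.tag = 5  [e.key - 20]
26. n14.cnt = "xxp"  ["x" ++ S₁.cnt]
27. n2.ok = 2  [len(S₁.cnt) - 1]
28. n2.tag = 20  [S₁.tag + 15]
29. n2.cnt = "uxxp"  ["u" ++ S₁.cnt]
30. n18.wid = true  [terminal]
31. n0.ok = 27  [S₁.tag * 3 - 33]
32. n0.tag = -1  [e.key * 3 + 8]
33. n0.cnt = "uxxp"  [if d.wid then S₁.cnt else "u"]

27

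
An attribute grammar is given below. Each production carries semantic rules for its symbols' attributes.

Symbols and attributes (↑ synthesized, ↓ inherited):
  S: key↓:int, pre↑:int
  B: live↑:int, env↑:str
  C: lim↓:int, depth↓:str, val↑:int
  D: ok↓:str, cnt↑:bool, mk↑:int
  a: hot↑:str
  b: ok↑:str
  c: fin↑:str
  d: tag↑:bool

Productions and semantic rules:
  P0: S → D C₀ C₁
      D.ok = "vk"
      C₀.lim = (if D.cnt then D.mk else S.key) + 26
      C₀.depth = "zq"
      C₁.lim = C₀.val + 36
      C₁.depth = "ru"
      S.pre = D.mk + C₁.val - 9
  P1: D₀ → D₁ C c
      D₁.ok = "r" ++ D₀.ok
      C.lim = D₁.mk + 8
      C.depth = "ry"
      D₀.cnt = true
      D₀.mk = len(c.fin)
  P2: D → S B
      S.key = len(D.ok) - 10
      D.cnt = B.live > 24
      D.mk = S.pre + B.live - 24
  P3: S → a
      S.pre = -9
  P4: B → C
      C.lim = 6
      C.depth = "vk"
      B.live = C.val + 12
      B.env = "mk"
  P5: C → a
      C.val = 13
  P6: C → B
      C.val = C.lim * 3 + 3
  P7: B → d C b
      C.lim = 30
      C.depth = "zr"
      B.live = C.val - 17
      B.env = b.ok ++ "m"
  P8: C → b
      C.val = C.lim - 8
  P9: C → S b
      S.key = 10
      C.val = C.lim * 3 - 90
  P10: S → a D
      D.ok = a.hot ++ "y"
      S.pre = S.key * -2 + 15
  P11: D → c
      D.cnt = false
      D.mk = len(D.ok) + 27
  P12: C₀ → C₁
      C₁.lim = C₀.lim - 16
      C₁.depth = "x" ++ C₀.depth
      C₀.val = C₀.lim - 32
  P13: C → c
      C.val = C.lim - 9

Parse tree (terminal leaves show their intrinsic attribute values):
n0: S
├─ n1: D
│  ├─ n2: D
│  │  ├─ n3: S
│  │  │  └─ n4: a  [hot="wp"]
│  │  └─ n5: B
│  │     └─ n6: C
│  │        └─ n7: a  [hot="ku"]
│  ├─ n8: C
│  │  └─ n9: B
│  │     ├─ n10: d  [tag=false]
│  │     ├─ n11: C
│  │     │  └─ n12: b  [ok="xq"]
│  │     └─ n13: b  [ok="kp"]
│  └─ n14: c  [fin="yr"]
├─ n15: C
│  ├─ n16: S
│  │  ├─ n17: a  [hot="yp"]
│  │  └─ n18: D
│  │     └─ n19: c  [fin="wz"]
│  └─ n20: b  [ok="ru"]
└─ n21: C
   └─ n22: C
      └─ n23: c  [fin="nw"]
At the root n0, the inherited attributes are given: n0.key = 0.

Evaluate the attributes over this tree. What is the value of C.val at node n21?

1. n0.key = 0  [given at root]
2. n1.ok = "vk"  ["vk"]
3. n2.ok = "rvk"  ["r" ++ D₀.ok]
4. n3.key = -7  [len(D.ok) - 10]
5. n4.hot = "wp"  [terminal]
6. n3.pre = -9  [-9]
7. n6.lim = 6  [6]
8. n6.depth = "vk"  ["vk"]
9. n7.hot = "ku"  [terminal]
10. n6.val = 13  [13]
11. n5.live = 25  [C.val + 12]
12. n5.env = "mk"  ["mk"]
13. n2.cnt = true  [B.live > 24]
14. n2.mk = -8  [S.pre + B.live - 24]
15. n8.lim = 0  [D₁.mk + 8]
16. n8.depth = "ry"  ["ry"]
17. n10.tag = false  [terminal]
18. n11.lim = 30  [30]
19. n11.depth = "zr"  ["zr"]
20. n12.ok = "xq"  [terminal]
21. n11.val = 22  [C.lim - 8]
22. n13.ok = "kp"  [terminal]
23. n9.live = 5  [C.val - 17]
24. n9.env = "kpm"  [b.ok ++ "m"]
25. n8.val = 3  [C.lim * 3 + 3]
26. n14.fin = "yr"  [terminal]
27. n1.cnt = true  [true]
28. n1.mk = 2  [len(c.fin)]
29. n15.lim = 28  [(if D.cnt then D.mk else S.key) + 26]
30. n15.depth = "zq"  ["zq"]
31. n16.key = 10  [10]
32. n17.hot = "yp"  [terminal]
33. n18.ok = "ypy"  [a.hot ++ "y"]
34. n19.fin = "wz"  [terminal]
35. n18.cnt = false  [false]
36. n18.mk = 30  [len(D.ok) + 27]
37. n16.pre = -5  [S.key * -2 + 15]
38. n20.ok = "ru"  [terminal]
39. n15.val = -6  [C.lim * 3 - 90]
40. n21.lim = 30  [C₀.val + 36]
41. n21.depth = "ru"  ["ru"]
42. n22.lim = 14  [C₀.lim - 16]
43. n22.depth = "xru"  ["x" ++ C₀.depth]
44. n23.fin = "nw"  [terminal]
45. n22.val = 5  [C.lim - 9]
46. n21.val = -2  [C₀.lim - 32]
47. n0.pre = -9  [D.mk + C₁.val - 9]

-2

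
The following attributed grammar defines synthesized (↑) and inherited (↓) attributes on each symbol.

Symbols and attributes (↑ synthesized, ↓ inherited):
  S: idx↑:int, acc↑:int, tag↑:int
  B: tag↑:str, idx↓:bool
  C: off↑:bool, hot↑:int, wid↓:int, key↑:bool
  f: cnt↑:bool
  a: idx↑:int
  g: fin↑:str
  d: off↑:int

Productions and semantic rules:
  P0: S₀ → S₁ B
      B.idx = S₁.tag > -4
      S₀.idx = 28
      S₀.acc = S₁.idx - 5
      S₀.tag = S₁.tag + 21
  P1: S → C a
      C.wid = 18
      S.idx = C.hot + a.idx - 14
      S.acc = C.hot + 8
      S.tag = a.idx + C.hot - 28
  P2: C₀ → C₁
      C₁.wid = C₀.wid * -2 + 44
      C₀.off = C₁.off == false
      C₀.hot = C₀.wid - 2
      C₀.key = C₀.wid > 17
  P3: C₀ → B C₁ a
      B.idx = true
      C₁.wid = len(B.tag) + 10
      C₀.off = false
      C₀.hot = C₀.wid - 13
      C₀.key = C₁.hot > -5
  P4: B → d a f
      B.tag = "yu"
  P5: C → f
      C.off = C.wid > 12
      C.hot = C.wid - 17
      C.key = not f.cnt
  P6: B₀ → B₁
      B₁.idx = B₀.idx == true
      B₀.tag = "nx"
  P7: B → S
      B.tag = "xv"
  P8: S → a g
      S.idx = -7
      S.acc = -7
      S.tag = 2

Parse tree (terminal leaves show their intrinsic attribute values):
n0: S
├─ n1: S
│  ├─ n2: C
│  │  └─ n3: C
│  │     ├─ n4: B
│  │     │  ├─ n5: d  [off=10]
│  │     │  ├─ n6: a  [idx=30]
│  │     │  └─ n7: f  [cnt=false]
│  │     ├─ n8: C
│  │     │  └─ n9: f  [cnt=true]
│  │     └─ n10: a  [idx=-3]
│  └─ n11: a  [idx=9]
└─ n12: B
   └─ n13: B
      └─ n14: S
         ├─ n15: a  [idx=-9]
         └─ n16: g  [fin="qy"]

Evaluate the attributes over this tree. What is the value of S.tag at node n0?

1. n2.wid = 18  [18]
2. n3.wid = 8  [C₀.wid * -2 + 44]
3. n4.idx = true  [true]
4. n5.off = 10  [terminal]
5. n6.idx = 30  [terminal]
6. n7.cnt = false  [terminal]
7. n4.tag = "yu"  ["yu"]
8. n8.wid = 12  [len(B.tag) + 10]
9. n9.cnt = true  [terminal]
10. n8.off = false  [C.wid > 12]
11. n8.hot = -5  [C.wid - 17]
12. n8.key = false  [not f.cnt]
13. n10.idx = -3  [terminal]
14. n3.off = false  [false]
15. n3.hot = -5  [C₀.wid - 13]
16. n3.key = false  [C₁.hot > -5]
17. n2.off = true  [C₁.off == false]
18. n2.hot = 16  [C₀.wid - 2]
19. n2.key = true  [C₀.wid > 17]
20. n11.idx = 9  [terminal]
21. n1.idx = 11  [C.hot + a.idx - 14]
22. n1.acc = 24  [C.hot + 8]
23. n1.tag = -3  [a.idx + C.hot - 28]
24. n12.idx = true  [S₁.tag > -4]
25. n13.idx = true  [B₀.idx == true]
26. n15.idx = -9  [terminal]
27. n16.fin = "qy"  [terminal]
28. n14.idx = -7  [-7]
29. n14.acc = -7  [-7]
30. n14.tag = 2  [2]
31. n13.tag = "xv"  ["xv"]
32. n12.tag = "nx"  ["nx"]
33. n0.idx = 28  [28]
34. n0.acc = 6  [S₁.idx - 5]
35. n0.tag = 18  [S₁.tag + 21]

18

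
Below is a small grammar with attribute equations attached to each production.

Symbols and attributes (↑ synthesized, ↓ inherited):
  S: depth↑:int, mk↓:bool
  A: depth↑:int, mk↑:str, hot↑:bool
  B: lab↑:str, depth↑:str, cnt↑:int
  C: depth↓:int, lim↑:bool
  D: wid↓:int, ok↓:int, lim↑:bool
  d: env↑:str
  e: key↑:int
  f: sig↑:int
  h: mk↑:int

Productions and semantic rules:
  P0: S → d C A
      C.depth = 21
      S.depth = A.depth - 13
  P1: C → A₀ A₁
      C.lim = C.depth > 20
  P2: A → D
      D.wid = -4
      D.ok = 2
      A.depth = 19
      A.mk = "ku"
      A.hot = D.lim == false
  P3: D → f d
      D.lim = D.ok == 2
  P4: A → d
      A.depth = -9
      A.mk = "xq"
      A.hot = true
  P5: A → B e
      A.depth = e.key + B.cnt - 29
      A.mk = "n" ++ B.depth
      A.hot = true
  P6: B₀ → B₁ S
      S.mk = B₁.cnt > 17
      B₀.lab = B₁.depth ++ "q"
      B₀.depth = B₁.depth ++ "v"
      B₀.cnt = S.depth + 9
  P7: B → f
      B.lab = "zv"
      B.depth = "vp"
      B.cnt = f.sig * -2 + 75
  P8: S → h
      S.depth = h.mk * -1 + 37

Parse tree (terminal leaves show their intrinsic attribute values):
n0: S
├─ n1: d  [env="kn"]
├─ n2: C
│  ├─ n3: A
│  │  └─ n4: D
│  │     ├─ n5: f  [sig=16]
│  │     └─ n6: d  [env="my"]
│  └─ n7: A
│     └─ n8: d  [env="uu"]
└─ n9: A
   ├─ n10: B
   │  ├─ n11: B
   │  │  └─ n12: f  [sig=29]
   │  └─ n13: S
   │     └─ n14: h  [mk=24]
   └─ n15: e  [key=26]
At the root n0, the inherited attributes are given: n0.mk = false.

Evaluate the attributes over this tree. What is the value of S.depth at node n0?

1. n0.mk = false  [given at root]
2. n1.env = "kn"  [terminal]
3. n2.depth = 21  [21]
4. n4.wid = -4  [-4]
5. n4.ok = 2  [2]
6. n5.sig = 16  [terminal]
7. n6.env = "my"  [terminal]
8. n4.lim = true  [D.ok == 2]
9. n3.depth = 19  [19]
10. n3.mk = "ku"  ["ku"]
11. n3.hot = false  [D.lim == false]
12. n8.env = "uu"  [terminal]
13. n7.depth = -9  [-9]
14. n7.mk = "xq"  ["xq"]
15. n7.hot = true  [true]
16. n2.lim = true  [C.depth > 20]
17. n12.sig = 29  [terminal]
18. n11.lab = "zv"  ["zv"]
19. n11.depth = "vp"  ["vp"]
20. n11.cnt = 17  [f.sig * -2 + 75]
21. n13.mk = false  [B₁.cnt > 17]
22. n14.mk = 24  [terminal]
23. n13.depth = 13  [h.mk * -1 + 37]
24. n10.lab = "vpq"  [B₁.depth ++ "q"]
25. n10.depth = "vpv"  [B₁.depth ++ "v"]
26. n10.cnt = 22  [S.depth + 9]
27. n15.key = 26  [terminal]
28. n9.depth = 19  [e.key + B.cnt - 29]
29. n9.mk = "nvpv"  ["n" ++ B.depth]
30. n9.hot = true  [true]
31. n0.depth = 6  [A.depth - 13]

6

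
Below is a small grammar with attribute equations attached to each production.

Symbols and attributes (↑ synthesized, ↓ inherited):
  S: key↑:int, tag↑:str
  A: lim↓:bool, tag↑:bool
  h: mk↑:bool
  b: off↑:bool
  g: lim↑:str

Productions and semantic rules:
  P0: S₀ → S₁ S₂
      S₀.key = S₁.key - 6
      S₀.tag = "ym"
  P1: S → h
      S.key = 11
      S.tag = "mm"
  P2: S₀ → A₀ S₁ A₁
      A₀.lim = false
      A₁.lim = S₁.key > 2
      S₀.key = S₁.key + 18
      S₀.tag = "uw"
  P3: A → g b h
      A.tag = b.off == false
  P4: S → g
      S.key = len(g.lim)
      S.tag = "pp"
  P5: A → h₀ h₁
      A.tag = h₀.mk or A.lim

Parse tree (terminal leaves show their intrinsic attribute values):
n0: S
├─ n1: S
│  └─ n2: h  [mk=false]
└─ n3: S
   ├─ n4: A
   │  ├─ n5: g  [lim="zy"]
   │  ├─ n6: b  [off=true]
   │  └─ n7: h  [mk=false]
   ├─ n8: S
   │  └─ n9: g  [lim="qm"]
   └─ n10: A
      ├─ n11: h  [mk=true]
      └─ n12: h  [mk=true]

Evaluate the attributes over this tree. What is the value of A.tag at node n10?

1. n2.mk = false  [terminal]
2. n1.key = 11  [11]
3. n1.tag = "mm"  ["mm"]
4. n4.lim = false  [false]
5. n5.lim = "zy"  [terminal]
6. n6.off = true  [terminal]
7. n7.mk = false  [terminal]
8. n4.tag = false  [b.off == false]
9. n9.lim = "qm"  [terminal]
10. n8.key = 2  [len(g.lim)]
11. n8.tag = "pp"  ["pp"]
12. n10.lim = false  [S₁.key > 2]
13. n11.mk = true  [terminal]
14. n12.mk = true  [terminal]
15. n10.tag = true  [h₀.mk or A.lim]
16. n3.key = 20  [S₁.key + 18]
17. n3.tag = "uw"  ["uw"]
18. n0.key = 5  [S₁.key - 6]
19. n0.tag = "ym"  ["ym"]

true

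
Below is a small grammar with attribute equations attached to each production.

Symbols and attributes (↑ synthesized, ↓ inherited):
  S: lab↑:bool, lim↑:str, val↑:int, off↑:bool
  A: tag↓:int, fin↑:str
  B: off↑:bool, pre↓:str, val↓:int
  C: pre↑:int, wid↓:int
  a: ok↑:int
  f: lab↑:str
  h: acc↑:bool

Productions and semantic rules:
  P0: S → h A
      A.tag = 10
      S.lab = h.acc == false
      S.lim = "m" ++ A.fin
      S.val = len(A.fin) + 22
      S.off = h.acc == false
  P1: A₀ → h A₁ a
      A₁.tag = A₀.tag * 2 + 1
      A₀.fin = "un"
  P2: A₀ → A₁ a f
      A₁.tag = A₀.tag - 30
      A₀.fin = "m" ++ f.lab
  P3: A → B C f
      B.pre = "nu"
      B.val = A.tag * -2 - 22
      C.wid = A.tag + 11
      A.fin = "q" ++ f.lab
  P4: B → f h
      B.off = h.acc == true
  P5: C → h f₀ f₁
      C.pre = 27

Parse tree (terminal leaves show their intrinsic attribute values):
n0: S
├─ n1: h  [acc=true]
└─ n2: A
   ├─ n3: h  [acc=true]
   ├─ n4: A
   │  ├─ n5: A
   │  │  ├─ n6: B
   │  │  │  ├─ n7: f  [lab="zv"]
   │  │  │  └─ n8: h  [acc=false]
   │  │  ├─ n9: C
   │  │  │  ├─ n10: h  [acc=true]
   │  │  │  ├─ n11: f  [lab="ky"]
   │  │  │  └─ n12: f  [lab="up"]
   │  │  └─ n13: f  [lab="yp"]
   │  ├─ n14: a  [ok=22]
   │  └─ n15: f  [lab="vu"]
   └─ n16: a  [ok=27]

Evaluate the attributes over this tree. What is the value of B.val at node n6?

1. n1.acc = true  [terminal]
2. n2.tag = 10  [10]
3. n3.acc = true  [terminal]
4. n4.tag = 21  [A₀.tag * 2 + 1]
5. n5.tag = -9  [A₀.tag - 30]
6. n6.pre = "nu"  ["nu"]
7. n6.val = -4  [A.tag * -2 - 22]
8. n7.lab = "zv"  [terminal]
9. n8.acc = false  [terminal]
10. n6.off = false  [h.acc == true]
11. n9.wid = 2  [A.tag + 11]
12. n10.acc = true  [terminal]
13. n11.lab = "ky"  [terminal]
14. n12.lab = "up"  [terminal]
15. n9.pre = 27  [27]
16. n13.lab = "yp"  [terminal]
17. n5.fin = "qyp"  ["q" ++ f.lab]
18. n14.ok = 22  [terminal]
19. n15.lab = "vu"  [terminal]
20. n4.fin = "mvu"  ["m" ++ f.lab]
21. n16.ok = 27  [terminal]
22. n2.fin = "un"  ["un"]
23. n0.lab = false  [h.acc == false]
24. n0.lim = "mun"  ["m" ++ A.fin]
25. n0.val = 24  [len(A.fin) + 22]
26. n0.off = false  [h.acc == false]

-4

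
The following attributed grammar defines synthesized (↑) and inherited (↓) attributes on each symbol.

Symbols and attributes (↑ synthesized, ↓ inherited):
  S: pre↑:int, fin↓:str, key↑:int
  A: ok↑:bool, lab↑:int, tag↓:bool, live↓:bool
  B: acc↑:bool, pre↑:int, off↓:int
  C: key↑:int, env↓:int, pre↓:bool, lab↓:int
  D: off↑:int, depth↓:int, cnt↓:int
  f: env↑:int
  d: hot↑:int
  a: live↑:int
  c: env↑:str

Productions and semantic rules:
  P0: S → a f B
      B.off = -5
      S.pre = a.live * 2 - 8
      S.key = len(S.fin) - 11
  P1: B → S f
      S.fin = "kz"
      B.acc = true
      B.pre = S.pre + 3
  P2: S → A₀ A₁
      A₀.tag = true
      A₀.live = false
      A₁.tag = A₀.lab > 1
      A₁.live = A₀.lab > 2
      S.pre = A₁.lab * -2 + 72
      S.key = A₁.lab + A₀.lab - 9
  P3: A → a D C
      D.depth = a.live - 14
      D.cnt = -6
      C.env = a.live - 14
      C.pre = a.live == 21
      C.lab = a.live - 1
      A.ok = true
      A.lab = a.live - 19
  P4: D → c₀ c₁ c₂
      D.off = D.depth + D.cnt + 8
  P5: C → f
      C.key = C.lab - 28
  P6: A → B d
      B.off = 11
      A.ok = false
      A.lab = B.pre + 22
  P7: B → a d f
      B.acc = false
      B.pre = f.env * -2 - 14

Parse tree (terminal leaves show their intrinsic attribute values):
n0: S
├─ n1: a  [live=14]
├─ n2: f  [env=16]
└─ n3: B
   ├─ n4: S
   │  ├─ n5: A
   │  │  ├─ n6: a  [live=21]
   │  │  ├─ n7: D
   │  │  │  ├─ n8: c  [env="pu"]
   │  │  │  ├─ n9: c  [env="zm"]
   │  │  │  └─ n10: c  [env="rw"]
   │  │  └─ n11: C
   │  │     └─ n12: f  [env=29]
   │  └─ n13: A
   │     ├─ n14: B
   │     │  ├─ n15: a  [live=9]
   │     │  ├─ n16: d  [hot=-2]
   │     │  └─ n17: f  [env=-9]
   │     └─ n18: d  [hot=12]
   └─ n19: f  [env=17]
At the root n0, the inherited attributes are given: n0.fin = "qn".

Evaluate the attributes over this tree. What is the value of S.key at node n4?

1. n0.fin = "qn"  [given at root]
2. n1.live = 14  [terminal]
3. n2.env = 16  [terminal]
4. n3.off = -5  [-5]
5. n4.fin = "kz"  ["kz"]
6. n5.tag = true  [true]
7. n5.live = false  [false]
8. n6.live = 21  [terminal]
9. n7.depth = 7  [a.live - 14]
10. n7.cnt = -6  [-6]
11. n8.env = "pu"  [terminal]
12. n9.env = "zm"  [terminal]
13. n10.env = "rw"  [terminal]
14. n7.off = 9  [D.depth + D.cnt + 8]
15. n11.env = 7  [a.live - 14]
16. n11.pre = true  [a.live == 21]
17. n11.lab = 20  [a.live - 1]
18. n12.env = 29  [terminal]
19. n11.key = -8  [C.lab - 28]
20. n5.ok = true  [true]
21. n5.lab = 2  [a.live - 19]
22. n13.tag = true  [A₀.lab > 1]
23. n13.live = false  [A₀.lab > 2]
24. n14.off = 11  [11]
25. n15.live = 9  [terminal]
26. n16.hot = -2  [terminal]
27. n17.env = -9  [terminal]
28. n14.acc = false  [false]
29. n14.pre = 4  [f.env * -2 - 14]
30. n18.hot = 12  [terminal]
31. n13.ok = false  [false]
32. n13.lab = 26  [B.pre + 22]
33. n4.pre = 20  [A₁.lab * -2 + 72]
34. n4.key = 19  [A₁.lab + A₀.lab - 9]
35. n19.env = 17  [terminal]
36. n3.acc = true  [true]
37. n3.pre = 23  [S.pre + 3]
38. n0.pre = 20  [a.live * 2 - 8]
39. n0.key = -9  [len(S.fin) - 11]

19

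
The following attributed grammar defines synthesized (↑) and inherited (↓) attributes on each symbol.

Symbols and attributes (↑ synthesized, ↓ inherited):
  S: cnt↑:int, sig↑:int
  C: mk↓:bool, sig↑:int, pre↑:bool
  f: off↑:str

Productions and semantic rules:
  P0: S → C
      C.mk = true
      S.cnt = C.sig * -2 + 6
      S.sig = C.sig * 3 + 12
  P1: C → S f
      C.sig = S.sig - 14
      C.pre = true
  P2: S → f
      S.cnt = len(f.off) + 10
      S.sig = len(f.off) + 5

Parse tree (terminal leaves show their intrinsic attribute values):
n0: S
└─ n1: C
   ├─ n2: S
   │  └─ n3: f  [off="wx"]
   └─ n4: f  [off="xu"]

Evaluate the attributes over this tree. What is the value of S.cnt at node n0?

20

1. n1.mk = true  [true]
2. n3.off = "wx"  [terminal]
3. n2.cnt = 12  [len(f.off) + 10]
4. n2.sig = 7  [len(f.off) + 5]
5. n4.off = "xu"  [terminal]
6. n1.sig = -7  [S.sig - 14]
7. n1.pre = true  [true]
8. n0.cnt = 20  [C.sig * -2 + 6]
9. n0.sig = -9  [C.sig * 3 + 12]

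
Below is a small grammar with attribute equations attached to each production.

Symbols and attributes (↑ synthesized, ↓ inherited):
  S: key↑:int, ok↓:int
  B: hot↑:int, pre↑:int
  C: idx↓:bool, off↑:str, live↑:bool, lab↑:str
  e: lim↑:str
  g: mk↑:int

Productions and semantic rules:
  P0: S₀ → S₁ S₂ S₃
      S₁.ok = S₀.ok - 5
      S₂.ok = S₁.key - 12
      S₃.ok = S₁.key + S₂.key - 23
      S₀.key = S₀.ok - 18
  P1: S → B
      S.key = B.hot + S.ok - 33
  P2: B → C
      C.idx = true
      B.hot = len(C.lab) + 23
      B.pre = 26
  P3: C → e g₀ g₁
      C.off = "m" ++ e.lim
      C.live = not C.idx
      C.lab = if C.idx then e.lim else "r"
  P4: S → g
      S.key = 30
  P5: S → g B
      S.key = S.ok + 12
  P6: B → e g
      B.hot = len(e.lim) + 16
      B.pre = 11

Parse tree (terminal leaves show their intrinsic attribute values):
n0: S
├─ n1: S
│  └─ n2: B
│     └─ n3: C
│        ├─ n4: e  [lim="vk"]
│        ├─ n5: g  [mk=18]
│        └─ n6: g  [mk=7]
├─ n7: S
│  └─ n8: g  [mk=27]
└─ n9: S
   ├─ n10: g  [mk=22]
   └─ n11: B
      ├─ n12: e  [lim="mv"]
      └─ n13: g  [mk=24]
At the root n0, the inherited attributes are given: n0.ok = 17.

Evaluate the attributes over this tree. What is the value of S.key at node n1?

4

1. n0.ok = 17  [given at root]
2. n1.ok = 12  [S₀.ok - 5]
3. n3.idx = true  [true]
4. n4.lim = "vk"  [terminal]
5. n5.mk = 18  [terminal]
6. n6.mk = 7  [terminal]
7. n3.off = "mvk"  ["m" ++ e.lim]
8. n3.live = false  [not C.idx]
9. n3.lab = "vk"  [if C.idx then e.lim else "r"]
10. n2.hot = 25  [len(C.lab) + 23]
11. n2.pre = 26  [26]
12. n1.key = 4  [B.hot + S.ok - 33]
13. n7.ok = -8  [S₁.key - 12]
14. n8.mk = 27  [terminal]
15. n7.key = 30  [30]
16. n9.ok = 11  [S₁.key + S₂.key - 23]
17. n10.mk = 22  [terminal]
18. n12.lim = "mv"  [terminal]
19. n13.mk = 24  [terminal]
20. n11.hot = 18  [len(e.lim) + 16]
21. n11.pre = 11  [11]
22. n9.key = 23  [S.ok + 12]
23. n0.key = -1  [S₀.ok - 18]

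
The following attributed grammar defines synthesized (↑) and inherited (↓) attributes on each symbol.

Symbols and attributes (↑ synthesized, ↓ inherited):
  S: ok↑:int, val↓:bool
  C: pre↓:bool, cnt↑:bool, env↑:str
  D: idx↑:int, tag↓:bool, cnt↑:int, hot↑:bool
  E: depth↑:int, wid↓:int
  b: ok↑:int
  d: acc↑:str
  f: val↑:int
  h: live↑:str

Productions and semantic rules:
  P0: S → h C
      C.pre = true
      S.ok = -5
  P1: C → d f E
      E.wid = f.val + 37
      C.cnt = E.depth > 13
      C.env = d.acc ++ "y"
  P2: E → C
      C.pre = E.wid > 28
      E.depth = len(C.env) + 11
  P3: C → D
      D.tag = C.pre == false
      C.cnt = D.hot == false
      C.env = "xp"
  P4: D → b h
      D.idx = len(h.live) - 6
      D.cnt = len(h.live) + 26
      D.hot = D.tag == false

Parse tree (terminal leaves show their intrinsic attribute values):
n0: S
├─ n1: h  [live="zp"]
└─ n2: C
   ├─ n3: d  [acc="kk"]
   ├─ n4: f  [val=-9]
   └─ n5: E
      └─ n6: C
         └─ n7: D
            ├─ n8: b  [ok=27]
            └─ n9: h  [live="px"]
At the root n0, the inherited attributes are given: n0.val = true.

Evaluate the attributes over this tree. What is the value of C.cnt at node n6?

true

1. n0.val = true  [given at root]
2. n1.live = "zp"  [terminal]
3. n2.pre = true  [true]
4. n3.acc = "kk"  [terminal]
5. n4.val = -9  [terminal]
6. n5.wid = 28  [f.val + 37]
7. n6.pre = false  [E.wid > 28]
8. n7.tag = true  [C.pre == false]
9. n8.ok = 27  [terminal]
10. n9.live = "px"  [terminal]
11. n7.idx = -4  [len(h.live) - 6]
12. n7.cnt = 28  [len(h.live) + 26]
13. n7.hot = false  [D.tag == false]
14. n6.cnt = true  [D.hot == false]
15. n6.env = "xp"  ["xp"]
16. n5.depth = 13  [len(C.env) + 11]
17. n2.cnt = false  [E.depth > 13]
18. n2.env = "kky"  [d.acc ++ "y"]
19. n0.ok = -5  [-5]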